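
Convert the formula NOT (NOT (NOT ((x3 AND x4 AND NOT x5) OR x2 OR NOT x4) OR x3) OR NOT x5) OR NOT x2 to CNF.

NOT (NOT (NOT ((x3 AND x4 AND NOT x5) OR x2 OR NOT x4) OR x3) OR NOT x5) OR NOT x2
≡ (NOT NOT (NOT ((x3 AND x4 AND NOT x5) OR x2 OR NOT x4) OR x3) AND NOT NOT x5) OR NOT x2   [De Morgan]
≡ ((NOT ((x3 AND x4 AND NOT x5) OR x2 OR NOT x4) OR x3) AND NOT NOT x5) OR NOT x2   [double negation]
≡ (((NOT (x3 AND x4 AND NOT x5) AND NOT x2 AND NOT NOT x4) OR x3) AND NOT NOT x5) OR NOT x2   [De Morgan]
≡ ((((NOT x3 OR NOT x4 OR NOT NOT x5) AND NOT x2 AND NOT NOT x4) OR x3) AND NOT NOT x5) OR NOT x2   [De Morgan]
≡ ((((NOT x3 OR NOT x4 OR x5) AND NOT x2 AND NOT NOT x4) OR x3) AND NOT NOT x5) OR NOT x2   [double negation]
≡ ((((NOT x3 OR NOT x4 OR x5) AND NOT x2 AND x4) OR x3) AND NOT NOT x5) OR NOT x2   [double negation]
≡ ((((NOT x3 OR NOT x4 OR x5) AND NOT x2 AND x4) OR x3) AND x5) OR NOT x2   [double negation]
≡ (NOT x3 OR NOT x4 OR x5 OR x3 OR NOT x2) AND (NOT x2 OR x3 OR NOT x2) AND (x4 OR x3 OR NOT x2) AND (x5 OR NOT x2)   [distribute OR over AND]
≡ (NOT x2 OR x3) AND (x5 OR NOT x2)   [simplify]

(NOT x2 OR x3) AND (x5 OR NOT x2)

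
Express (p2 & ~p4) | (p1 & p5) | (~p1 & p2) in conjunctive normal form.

(p2 & ~p4) | (p1 & p5) | (~p1 & p2)
= (p2 | p1 | ~p1) & (p2 | p1 | p2) & (p2 | p5 | ~p1) & (p2 | p5 | p2) & (~p4 | p1 | ~p1) & (~p4 | p1 | p2) & (~p4 | p5 | ~p1) & (~p4 | p5 | p2)   [distribute | over &]
= (p2 | p1) & (p2 | p5) & (~p4 | p5 | ~p1)   [simplify]

(p2 | p1) & (p2 | p5) & (~p4 | p5 | ~p1)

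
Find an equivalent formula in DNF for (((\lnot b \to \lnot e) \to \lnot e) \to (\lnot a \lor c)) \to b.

(\lnot b \land e \land a \land \lnot c) \lor (\lnot e \land a \land \lnot c) \lor b

(((\lnot b \to \lnot e) \to \lnot e) \to (\lnot a \lor c)) \to b
= \lnot (((\lnot b \to \lnot e) \to \lnot e) \to (\lnot a \lor c)) \lor b   — eliminate \to
= \lnot (\lnot ((\lnot b \to \lnot e) \to \lnot e) \lor \lnot a \lor c) \lor b   — eliminate \to
= \lnot (\lnot (\lnot (\lnot b \to \lnot e) \lor \lnot e) \lor \lnot a \lor c) \lor b   — eliminate \to
= \lnot (\lnot (\lnot (\lnot \lnot b \lor \lnot e) \lor \lnot e) \lor \lnot a \lor c) \lor b   — eliminate \to
= (\lnot \lnot (\lnot (\lnot \lnot b \lor \lnot e) \lor \lnot e) \land \lnot \lnot a \land \lnot c) \lor b   — De Morgan
= ((\lnot (\lnot \lnot b \lor \lnot e) \lor \lnot e) \land \lnot \lnot a \land \lnot c) \lor b   — double negation
= (((\lnot \lnot \lnot b \land \lnot \lnot e) \lor \lnot e) \land \lnot \lnot a \land \lnot c) \lor b   — De Morgan
= (((\lnot b \land \lnot \lnot e) \lor \lnot e) \land \lnot \lnot a \land \lnot c) \lor b   — double negation
= (((\lnot b \land e) \lor \lnot e) \land \lnot \lnot a \land \lnot c) \lor b   — double negation
= (((\lnot b \land e) \lor \lnot e) \land a \land \lnot c) \lor b   — double negation
= (\lnot b \land e \land a \land \lnot c) \lor (\lnot e \land a \land \lnot c) \lor b   — distribute \land over \lor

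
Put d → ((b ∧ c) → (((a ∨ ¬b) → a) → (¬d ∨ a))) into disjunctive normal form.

¬d ∨ ¬b ∨ ¬c ∨ a

d → ((b ∧ c) → (((a ∨ ¬b) → a) → (¬d ∨ a)))
= ¬d ∨ ((b ∧ c) → (((a ∨ ¬b) → a) → (¬d ∨ a)))   [eliminate →]
= ¬d ∨ ¬(b ∧ c) ∨ (((a ∨ ¬b) → a) → (¬d ∨ a))   [eliminate →]
= ¬d ∨ ¬(b ∧ c) ∨ ¬((a ∨ ¬b) → a) ∨ ¬d ∨ a   [eliminate →]
= ¬d ∨ ¬(b ∧ c) ∨ ¬(¬(a ∨ ¬b) ∨ a) ∨ ¬d ∨ a   [eliminate →]
= ¬d ∨ ¬b ∨ ¬c ∨ ¬(¬(a ∨ ¬b) ∨ a) ∨ ¬d ∨ a   [De Morgan]
= ¬d ∨ ¬b ∨ ¬c ∨ (¬¬(a ∨ ¬b) ∧ ¬a) ∨ ¬d ∨ a   [De Morgan]
= ¬d ∨ ¬b ∨ ¬c ∨ ((a ∨ ¬b) ∧ ¬a) ∨ ¬d ∨ a   [double negation]
= ¬d ∨ ¬b ∨ ¬c ∨ (a ∧ ¬a) ∨ (¬b ∧ ¬a) ∨ ¬d ∨ a   [distribute ∧ over ∨]
= ¬d ∨ ¬b ∨ ¬c ∨ a   [simplify]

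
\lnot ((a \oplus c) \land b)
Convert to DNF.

\lnot ((a \oplus c) \land b)
= \lnot ((a \land \lnot c \lor \lnot a \land c) \land b)   — expand \oplus
= \lnot (a \land \lnot c \lor \lnot a \land c) \lor \lnot b   — De Morgan
= \lnot (a \land \lnot c) \land \lnot (\lnot a \land c) \lor \lnot b   — De Morgan
= (\lnot a \lor \lnot \lnot c) \land \lnot (\lnot a \land c) \lor \lnot b   — De Morgan
= (\lnot a \lor c) \land \lnot (\lnot a \land c) \lor \lnot b   — double negation
= (\lnot a \lor c) \land (\lnot \lnot a \lor \lnot c) \lor \lnot b   — De Morgan
= (\lnot a \lor c) \land (a \lor \lnot c) \lor \lnot b   — double negation
= \lnot a \land a \lor \lnot a \land \lnot c \lor c \land a \lor c \land \lnot c \lor \lnot b   — distribute \land over \lor
= \lnot a \land \lnot c \lor c \land a \lor \lnot b   — simplify

\lnot a \land \lnot c \lor c \land a \lor \lnot b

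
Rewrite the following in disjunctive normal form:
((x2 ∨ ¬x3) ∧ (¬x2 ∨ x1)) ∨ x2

((x2 ∨ ¬x3) ∧ (¬x2 ∨ x1)) ∨ x2
≡ (x2 ∧ ¬x2) ∨ (x2 ∧ x1) ∨ (¬x3 ∧ ¬x2) ∨ (¬x3 ∧ x1) ∨ x2   [distribute ∧ over ∨]
≡ (¬x3 ∧ ¬x2) ∨ (¬x3 ∧ x1) ∨ x2   [simplify]

(¬x3 ∧ ¬x2) ∨ (¬x3 ∧ x1) ∨ x2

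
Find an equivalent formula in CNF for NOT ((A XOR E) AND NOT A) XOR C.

NOT ((A XOR E) AND NOT A) XOR C
⇔ (NOT ((A XOR E) AND NOT A) OR C) AND NOT (NOT ((A XOR E) AND NOT A) AND C)   — expand XOR
⇔ (NOT ((A OR E) AND NOT (A AND E) AND NOT A) OR C) AND NOT (NOT ((A XOR E) AND NOT A) AND C)   — expand XOR
⇔ (NOT ((A OR E) AND NOT (A AND E) AND NOT A) OR C) AND NOT (NOT ((A OR E) AND NOT (A AND E) AND NOT A) AND C)   — expand XOR
⇔ (NOT (A OR E) OR NOT NOT (A AND E) OR NOT NOT A OR C) AND NOT (NOT ((A OR E) AND NOT (A AND E) AND NOT A) AND C)   — De Morgan
⇔ ((NOT A AND NOT E) OR NOT NOT (A AND E) OR NOT NOT A OR C) AND NOT (NOT ((A OR E) AND NOT (A AND E) AND NOT A) AND C)   — De Morgan
⇔ ((NOT A AND NOT E) OR (A AND E) OR NOT NOT A OR C) AND NOT (NOT ((A OR E) AND NOT (A AND E) AND NOT A) AND C)   — double negation
⇔ ((NOT A AND NOT E) OR (A AND E) OR A OR C) AND NOT (NOT ((A OR E) AND NOT (A AND E) AND NOT A) AND C)   — double negation
⇔ ((NOT A AND NOT E) OR (A AND E) OR A OR C) AND (NOT NOT ((A OR E) AND NOT (A AND E) AND NOT A) OR NOT C)   — De Morgan
⇔ ((NOT A AND NOT E) OR (A AND E) OR A OR C) AND (((A OR E) AND NOT (A AND E) AND NOT A) OR NOT C)   — double negation
⇔ ((NOT A AND NOT E) OR (A AND E) OR A OR C) AND (((A OR E) AND (NOT A OR NOT E) AND NOT A) OR NOT C)   — De Morgan
⇔ (NOT A OR A OR A OR C) AND (NOT A OR E OR A OR C) AND (NOT E OR A OR A OR C) AND (NOT E OR E OR A OR C) AND (A OR E OR NOT C) AND (NOT A OR NOT E OR NOT C) AND (NOT A OR NOT C)   — distribute OR over AND
⇔ (NOT E OR A OR C) AND (A OR E OR NOT C) AND (NOT A OR NOT C)   — simplify

(NOT E OR A OR C) AND (A OR E OR NOT C) AND (NOT A OR NOT C)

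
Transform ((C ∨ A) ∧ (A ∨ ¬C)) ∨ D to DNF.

A ∨ D

((C ∨ A) ∧ (A ∨ ¬C)) ∨ D
≡ (C ∧ A) ∨ (C ∧ ¬C) ∨ (A ∧ A) ∨ (A ∧ ¬C) ∨ D   [distribute ∧ over ∨]
≡ A ∨ D   [simplify]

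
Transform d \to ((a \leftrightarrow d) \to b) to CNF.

d \to ((a \leftrightarrow d) \to b)
= \lnot d \lor ((a \leftrightarrow d) \to b)   [eliminate \to]
= \lnot d \lor \lnot (a \leftrightarrow d) \lor b   [eliminate \to]
= \lnot d \lor \lnot ((a \to d) \land (d \to a)) \lor b   [eliminate \leftrightarrow]
= \lnot d \lor \lnot ((\lnot a \lor d) \land (d \to a)) \lor b   [eliminate \to]
= \lnot d \lor \lnot ((\lnot a \lor d) \land (\lnot d \lor a)) \lor b   [eliminate \to]
= \lnot d \lor \lnot (\lnot a \lor d) \lor \lnot (\lnot d \lor a) \lor b   [De Morgan]
= \lnot d \lor (\lnot \lnot a \land \lnot d) \lor \lnot (\lnot d \lor a) \lor b   [De Morgan]
= \lnot d \lor (a \land \lnot d) \lor \lnot (\lnot d \lor a) \lor b   [double negation]
= \lnot d \lor (a \land \lnot d) \lor (\lnot \lnot d \land \lnot a) \lor b   [De Morgan]
= \lnot d \lor (a \land \lnot d) \lor (d \land \lnot a) \lor b   [double negation]
= (\lnot d \lor a \lor d \lor b) \land (\lnot d \lor a \lor \lnot a \lor b) \land (\lnot d \lor \lnot d \lor d \lor b) \land (\lnot d \lor \lnot d \lor \lnot a \lor b)   [distribute \lor over \land]
= \lnot d \lor \lnot a \lor b   [simplify]

\lnot d \lor \lnot a \lor b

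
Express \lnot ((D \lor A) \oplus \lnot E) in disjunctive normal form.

(\lnot D \land \lnot A \land E) \lor (\lnot E \land D) \lor (\lnot E \land A)

\lnot ((D \lor A) \oplus \lnot E)
≡ \lnot (((D \lor A) \land \lnot \lnot E) \lor (\lnot (D \lor A) \land \lnot E))
≡ \lnot ((D \lor A) \land \lnot \lnot E) \land \lnot (\lnot (D \lor A) \land \lnot E)
≡ (\lnot (D \lor A) \lor \lnot \lnot \lnot E) \land \lnot (\lnot (D \lor A) \land \lnot E)
≡ ((\lnot D \land \lnot A) \lor \lnot \lnot \lnot E) \land \lnot (\lnot (D \lor A) \land \lnot E)
≡ ((\lnot D \land \lnot A) \lor \lnot E) \land \lnot (\lnot (D \lor A) \land \lnot E)
≡ ((\lnot D \land \lnot A) \lor \lnot E) \land (\lnot \lnot (D \lor A) \lor \lnot \lnot E)
≡ ((\lnot D \land \lnot A) \lor \lnot E) \land (D \lor A \lor \lnot \lnot E)
≡ ((\lnot D \land \lnot A) \lor \lnot E) \land (D \lor A \lor E)
≡ (\lnot D \land \lnot A \land D) \lor (\lnot D \land \lnot A \land A) \lor (\lnot D \land \lnot A \land E) \lor (\lnot E \land D) \lor (\lnot E \land A) \lor (\lnot E \land E)
≡ (\lnot D \land \lnot A \land E) \lor (\lnot E \land D) \lor (\lnot E \land A)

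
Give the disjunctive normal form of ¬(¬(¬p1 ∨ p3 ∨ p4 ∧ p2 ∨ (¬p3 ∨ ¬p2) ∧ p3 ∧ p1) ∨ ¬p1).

p3 ∧ p1 ∨ p4 ∧ p2 ∧ p1

¬(¬(¬p1 ∨ p3 ∨ p4 ∧ p2 ∨ (¬p3 ∨ ¬p2) ∧ p3 ∧ p1) ∨ ¬p1)
⇔ ¬¬(¬p1 ∨ p3 ∨ p4 ∧ p2 ∨ (¬p3 ∨ ¬p2) ∧ p3 ∧ p1) ∧ ¬¬p1   — De Morgan
⇔ (¬p1 ∨ p3 ∨ p4 ∧ p2 ∨ (¬p3 ∨ ¬p2) ∧ p3 ∧ p1) ∧ ¬¬p1   — double negation
⇔ (¬p1 ∨ p3 ∨ p4 ∧ p2 ∨ (¬p3 ∨ ¬p2) ∧ p3 ∧ p1) ∧ p1   — double negation
⇔ ¬p1 ∧ p1 ∨ p3 ∧ p1 ∨ p4 ∧ p2 ∧ p1 ∨ ¬p3 ∧ p3 ∧ p1 ∧ p1 ∨ ¬p2 ∧ p3 ∧ p1 ∧ p1   — distribute ∧ over ∨
⇔ p3 ∧ p1 ∨ p4 ∧ p2 ∧ p1   — simplify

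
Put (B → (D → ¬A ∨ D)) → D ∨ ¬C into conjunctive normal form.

(B → (D → ¬A ∨ D)) → D ∨ ¬C
⇔ ¬(B → (D → ¬A ∨ D)) ∨ D ∨ ¬C   — eliminate →
⇔ ¬(¬B ∨ (D → ¬A ∨ D)) ∨ D ∨ ¬C   — eliminate →
⇔ ¬(¬B ∨ ¬D ∨ ¬A ∨ D) ∨ D ∨ ¬C   — eliminate →
⇔ ¬¬B ∧ ¬¬D ∧ ¬¬A ∧ ¬D ∨ D ∨ ¬C   — De Morgan
⇔ B ∧ ¬¬D ∧ ¬¬A ∧ ¬D ∨ D ∨ ¬C   — double negation
⇔ B ∧ D ∧ ¬¬A ∧ ¬D ∨ D ∨ ¬C   — double negation
⇔ B ∧ D ∧ A ∧ ¬D ∨ D ∨ ¬C   — double negation
⇔ (B ∨ D ∨ ¬C) ∧ (D ∨ D ∨ ¬C) ∧ (A ∨ D ∨ ¬C) ∧ (¬D ∨ D ∨ ¬C)   — distribute ∨ over ∧
⇔ D ∨ ¬C   — simplify

D ∨ ¬C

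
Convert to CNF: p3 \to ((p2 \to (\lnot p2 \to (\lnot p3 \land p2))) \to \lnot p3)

(\lnot p3 \lor p2) \land (\lnot p3 \lor \lnot p2)

p3 \to ((p2 \to (\lnot p2 \to (\lnot p3 \land p2))) \to \lnot p3)
≡ \lnot p3 \lor ((p2 \to (\lnot p2 \to (\lnot p3 \land p2))) \to \lnot p3)   (eliminate \to)
≡ \lnot p3 \lor \lnot (p2 \to (\lnot p2 \to (\lnot p3 \land p2))) \lor \lnot p3   (eliminate \to)
≡ \lnot p3 \lor \lnot (\lnot p2 \lor (\lnot p2 \to (\lnot p3 \land p2))) \lor \lnot p3   (eliminate \to)
≡ \lnot p3 \lor \lnot (\lnot p2 \lor \lnot \lnot p2 \lor (\lnot p3 \land p2)) \lor \lnot p3   (eliminate \to)
≡ \lnot p3 \lor (\lnot \lnot p2 \land \lnot \lnot \lnot p2 \land \lnot (\lnot p3 \land p2)) \lor \lnot p3   (De Morgan)
≡ \lnot p3 \lor (p2 \land \lnot \lnot \lnot p2 \land \lnot (\lnot p3 \land p2)) \lor \lnot p3   (double negation)
≡ \lnot p3 \lor (p2 \land \lnot p2 \land \lnot (\lnot p3 \land p2)) \lor \lnot p3   (double negation)
≡ \lnot p3 \lor (p2 \land \lnot p2 \land (\lnot \lnot p3 \lor \lnot p2)) \lor \lnot p3   (De Morgan)
≡ \lnot p3 \lor (p2 \land \lnot p2 \land (p3 \lor \lnot p2)) \lor \lnot p3   (double negation)
≡ (\lnot p3 \lor p2 \lor \lnot p3) \land (\lnot p3 \lor \lnot p2 \lor \lnot p3) \land (\lnot p3 \lor p3 \lor \lnot p2 \lor \lnot p3)   (distribute \lor over \land)
≡ (\lnot p3 \lor p2) \land (\lnot p3 \lor \lnot p2)   (simplify)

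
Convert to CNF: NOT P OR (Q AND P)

NOT P OR (Q AND P)
≡ (NOT P OR Q) AND (NOT P OR P)   [distribute OR over AND]
≡ NOT P OR Q   [simplify]

NOT P OR Q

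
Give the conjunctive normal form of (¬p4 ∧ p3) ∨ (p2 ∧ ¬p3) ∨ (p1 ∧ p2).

(¬p4 ∧ p3) ∨ (p2 ∧ ¬p3) ∨ (p1 ∧ p2)
≡ (¬p4 ∨ p2 ∨ p1) ∧ (¬p4 ∨ p2 ∨ p2) ∧ (¬p4 ∨ ¬p3 ∨ p1) ∧ (¬p4 ∨ ¬p3 ∨ p2) ∧ (p3 ∨ p2 ∨ p1) ∧ (p3 ∨ p2 ∨ p2) ∧ (p3 ∨ ¬p3 ∨ p1) ∧ (p3 ∨ ¬p3 ∨ p2)   (distribute ∨ over ∧)
≡ (¬p4 ∨ p2) ∧ (¬p4 ∨ ¬p3 ∨ p1) ∧ (p3 ∨ p2)   (simplify)

(¬p4 ∨ p2) ∧ (¬p4 ∨ ¬p3 ∨ p1) ∧ (p3 ∨ p2)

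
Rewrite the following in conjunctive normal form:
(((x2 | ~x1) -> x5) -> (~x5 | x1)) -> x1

x1 | x5

(((x2 | ~x1) -> x5) -> (~x5 | x1)) -> x1
= ~(((x2 | ~x1) -> x5) -> (~x5 | x1)) | x1   [eliminate ->]
= ~(~((x2 | ~x1) -> x5) | ~x5 | x1) | x1   [eliminate ->]
= ~(~(~(x2 | ~x1) | x5) | ~x5 | x1) | x1   [eliminate ->]
= (~~(~(x2 | ~x1) | x5) & ~~x5 & ~x1) | x1   [De Morgan]
= ((~(x2 | ~x1) | x5) & ~~x5 & ~x1) | x1   [double negation]
= (((~x2 & ~~x1) | x5) & ~~x5 & ~x1) | x1   [De Morgan]
= (((~x2 & x1) | x5) & ~~x5 & ~x1) | x1   [double negation]
= (((~x2 & x1) | x5) & x5 & ~x1) | x1   [double negation]
= (~x2 | x5 | x1) & (x1 | x5 | x1) & (x5 | x1) & (~x1 | x1)   [distribute | over &]
= x1 | x5   [simplify]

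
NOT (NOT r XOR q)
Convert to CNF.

NOT (NOT r XOR q)
⇔ NOT ((NOT r OR q) AND NOT (NOT r AND q))
⇔ NOT (NOT r OR q) OR NOT NOT (NOT r AND q)
⇔ (NOT NOT r AND NOT q) OR NOT NOT (NOT r AND q)
⇔ (r AND NOT q) OR NOT NOT (NOT r AND q)
⇔ (r AND NOT q) OR (NOT r AND q)
⇔ (r OR NOT r) AND (r OR q) AND (NOT q OR NOT r) AND (NOT q OR q)
⇔ (r OR q) AND (NOT q OR NOT r)

(r OR q) AND (NOT q OR NOT r)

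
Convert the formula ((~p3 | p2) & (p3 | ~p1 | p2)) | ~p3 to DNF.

((~p3 | p2) & (p3 | ~p1 | p2)) | ~p3
≡ (~p3 & p3) | (~p3 & ~p1) | (~p3 & p2) | (p2 & p3) | (p2 & ~p1) | (p2 & p2) | ~p3   [distribute & over |]
≡ p2 | ~p3   [simplify]

p2 | ~p3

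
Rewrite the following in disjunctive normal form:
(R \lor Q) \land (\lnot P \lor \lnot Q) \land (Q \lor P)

(R \land \lnot Q \land P) \lor (Q \land \lnot P)

(R \lor Q) \land (\lnot P \lor \lnot Q) \land (Q \lor P)
= (R \land \lnot P \land Q) \lor (R \land \lnot P \land P) \lor (R \land \lnot Q \land Q) \lor (R \land \lnot Q \land P) \lor (Q \land \lnot P \land Q) \lor (Q \land \lnot P \land P) \lor (Q \land \lnot Q \land Q) \lor (Q \land \lnot Q \land P)   [distribute \land over \lor]
= (R \land \lnot Q \land P) \lor (Q \land \lnot P)   [simplify]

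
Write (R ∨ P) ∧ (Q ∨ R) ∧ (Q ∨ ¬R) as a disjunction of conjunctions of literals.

(R ∧ Q) ∨ (P ∧ Q)

(R ∨ P) ∧ (Q ∨ R) ∧ (Q ∨ ¬R)
≡ (R ∧ Q ∧ Q) ∨ (R ∧ Q ∧ ¬R) ∨ (R ∧ R ∧ Q) ∨ (R ∧ R ∧ ¬R) ∨ (P ∧ Q ∧ Q) ∨ (P ∧ Q ∧ ¬R) ∨ (P ∧ R ∧ Q) ∨ (P ∧ R ∧ ¬R)   [distribute ∧ over ∨]
≡ (R ∧ Q) ∨ (P ∧ Q)   [simplify]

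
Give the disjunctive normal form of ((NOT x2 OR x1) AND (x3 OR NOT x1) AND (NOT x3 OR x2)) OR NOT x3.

((NOT x2 OR x1) AND (x3 OR NOT x1) AND (NOT x3 OR x2)) OR NOT x3
= (NOT x2 AND x3 AND NOT x3) OR (NOT x2 AND x3 AND x2) OR (NOT x2 AND NOT x1 AND NOT x3) OR (NOT x2 AND NOT x1 AND x2) OR (x1 AND x3 AND NOT x3) OR (x1 AND x3 AND x2) OR (x1 AND NOT x1 AND NOT x3) OR (x1 AND NOT x1 AND x2) OR NOT x3   — distribute AND over OR
= (x1 AND x3 AND x2) OR NOT x3   — simplify

(x1 AND x3 AND x2) OR NOT x3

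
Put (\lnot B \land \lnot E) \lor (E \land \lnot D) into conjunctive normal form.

(\lnot B \land \lnot E) \lor (E \land \lnot D)
≡ (\lnot B \lor E) \land (\lnot B \lor \lnot D) \land (\lnot E \lor E) \land (\lnot E \lor \lnot D)   [distribute \lor over \land]
≡ (\lnot B \lor E) \land (\lnot B \lor \lnot D) \land (\lnot E \lor \lnot D)   [simplify]

(\lnot B \lor E) \land (\lnot B \lor \lnot D) \land (\lnot E \lor \lnot D)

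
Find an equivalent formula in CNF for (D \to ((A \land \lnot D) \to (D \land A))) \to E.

(D \to ((A \land \lnot D) \to (D \land A))) \to E
⇔ \lnot (D \to ((A \land \lnot D) \to (D \land A))) \lor E   — eliminate \to
⇔ \lnot (\lnot D \lor ((A \land \lnot D) \to (D \land A))) \lor E   — eliminate \to
⇔ \lnot (\lnot D \lor \lnot (A \land \lnot D) \lor (D \land A)) \lor E   — eliminate \to
⇔ (\lnot \lnot D \land \lnot \lnot (A \land \lnot D) \land \lnot (D \land A)) \lor E   — De Morgan
⇔ (D \land \lnot \lnot (A \land \lnot D) \land \lnot (D \land A)) \lor E   — double negation
⇔ (D \land A \land \lnot D \land \lnot (D \land A)) \lor E   — double negation
⇔ (D \land A \land \lnot D \land (\lnot D \lor \lnot A)) \lor E   — De Morgan
⇔ (D \lor E) \land (A \lor E) \land (\lnot D \lor E) \land (\lnot D \lor \lnot A \lor E)   — distribute \lor over \land
⇔ (D \lor E) \land (A \lor E) \land (\lnot D \lor E)   — simplify

(D \lor E) \land (A \lor E) \land (\lnot D \lor E)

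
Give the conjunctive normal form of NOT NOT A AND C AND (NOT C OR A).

A AND C

NOT NOT A AND C AND (NOT C OR A)
⇔ A AND C AND (NOT C OR A)   — double negation
⇔ A AND C   — simplify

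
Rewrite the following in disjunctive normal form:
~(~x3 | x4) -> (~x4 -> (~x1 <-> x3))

~(~x3 | x4) -> (~x4 -> (~x1 <-> x3))
⇔ ~~(~x3 | x4) | (~x4 -> (~x1 <-> x3))   [eliminate ->]
⇔ ~~(~x3 | x4) | ~~x4 | (~x1 <-> x3)   [eliminate ->]
⇔ ~~(~x3 | x4) | ~~x4 | ((~x1 -> x3) & (x3 -> ~x1))   [eliminate <->]
⇔ ~~(~x3 | x4) | ~~x4 | ((~~x1 | x3) & (x3 -> ~x1))   [eliminate ->]
⇔ ~~(~x3 | x4) | ~~x4 | ((~~x1 | x3) & (~x3 | ~x1))   [eliminate ->]
⇔ ~x3 | x4 | ~~x4 | ((~~x1 | x3) & (~x3 | ~x1))   [double negation]
⇔ ~x3 | x4 | x4 | ((~~x1 | x3) & (~x3 | ~x1))   [double negation]
⇔ ~x3 | x4 | x4 | ((x1 | x3) & (~x3 | ~x1))   [double negation]
⇔ ~x3 | x4 | x4 | (x1 & ~x3) | (x1 & ~x1) | (x3 & ~x3) | (x3 & ~x1)   [distribute & over |]
⇔ ~x3 | x4 | (x3 & ~x1)   [simplify]

~x3 | x4 | (x3 & ~x1)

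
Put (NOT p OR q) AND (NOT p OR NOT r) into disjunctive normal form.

NOT p OR (q AND NOT r)

(NOT p OR q) AND (NOT p OR NOT r)
≡ (NOT p AND NOT p) OR (NOT p AND NOT r) OR (q AND NOT p) OR (q AND NOT r)   [distribute AND over OR]
≡ NOT p OR (q AND NOT r)   [simplify]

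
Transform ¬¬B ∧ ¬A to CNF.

¬¬B ∧ ¬A
= B ∧ ¬A   [double negation]

B ∧ ¬A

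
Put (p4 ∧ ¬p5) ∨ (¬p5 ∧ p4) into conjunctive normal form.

p4 ∧ ¬p5

(p4 ∧ ¬p5) ∨ (¬p5 ∧ p4)
≡ (p4 ∨ ¬p5) ∧ (p4 ∨ p4) ∧ (¬p5 ∨ ¬p5) ∧ (¬p5 ∨ p4)   [distribute ∨ over ∧]
≡ p4 ∧ ¬p5   [simplify]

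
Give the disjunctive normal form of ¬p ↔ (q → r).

(p ∧ q ∧ ¬r) ∨ (¬q ∧ ¬p) ∨ (r ∧ ¬p)

¬p ↔ (q → r)
⇔ (¬p → (q → r)) ∧ ((q → r) → ¬p)   (eliminate ↔)
⇔ (¬¬p ∨ (q → r)) ∧ ((q → r) → ¬p)   (eliminate →)
⇔ (¬¬p ∨ ¬q ∨ r) ∧ ((q → r) → ¬p)   (eliminate →)
⇔ (¬¬p ∨ ¬q ∨ r) ∧ (¬(q → r) ∨ ¬p)   (eliminate →)
⇔ (¬¬p ∨ ¬q ∨ r) ∧ (¬(¬q ∨ r) ∨ ¬p)   (eliminate →)
⇔ (p ∨ ¬q ∨ r) ∧ (¬(¬q ∨ r) ∨ ¬p)   (double negation)
⇔ (p ∨ ¬q ∨ r) ∧ ((¬¬q ∧ ¬r) ∨ ¬p)   (De Morgan)
⇔ (p ∨ ¬q ∨ r) ∧ ((q ∧ ¬r) ∨ ¬p)   (double negation)
⇔ (p ∧ q ∧ ¬r) ∨ (p ∧ ¬p) ∨ (¬q ∧ q ∧ ¬r) ∨ (¬q ∧ ¬p) ∨ (r ∧ q ∧ ¬r) ∨ (r ∧ ¬p)   (distribute ∧ over ∨)
⇔ (p ∧ q ∧ ¬r) ∨ (¬q ∧ ¬p) ∨ (r ∧ ¬p)   (simplify)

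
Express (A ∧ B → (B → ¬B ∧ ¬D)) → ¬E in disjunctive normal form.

A ∧ B ∨ ¬E

(A ∧ B → (B → ¬B ∧ ¬D)) → ¬E
≡ ¬(A ∧ B → (B → ¬B ∧ ¬D)) ∨ ¬E   [eliminate →]
≡ ¬(¬(A ∧ B) ∨ (B → ¬B ∧ ¬D)) ∨ ¬E   [eliminate →]
≡ ¬(¬(A ∧ B) ∨ ¬B ∨ ¬B ∧ ¬D) ∨ ¬E   [eliminate →]
≡ ¬¬(A ∧ B) ∧ ¬¬B ∧ ¬(¬B ∧ ¬D) ∨ ¬E   [De Morgan]
≡ A ∧ B ∧ ¬¬B ∧ ¬(¬B ∧ ¬D) ∨ ¬E   [double negation]
≡ A ∧ B ∧ B ∧ ¬(¬B ∧ ¬D) ∨ ¬E   [double negation]
≡ A ∧ B ∧ B ∧ (¬¬B ∨ ¬¬D) ∨ ¬E   [De Morgan]
≡ A ∧ B ∧ B ∧ (B ∨ ¬¬D) ∨ ¬E   [double negation]
≡ A ∧ B ∧ B ∧ (B ∨ D) ∨ ¬E   [double negation]
≡ A ∧ B ∧ B ∧ B ∨ A ∧ B ∧ B ∧ D ∨ ¬E   [distribute ∧ over ∨]
≡ A ∧ B ∨ ¬E   [simplify]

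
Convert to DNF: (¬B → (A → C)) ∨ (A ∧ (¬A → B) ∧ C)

B ∨ ¬A ∨ C

(¬B → (A → C)) ∨ (A ∧ (¬A → B) ∧ C)
≡ ¬¬B ∨ (A → C) ∨ (A ∧ (¬A → B) ∧ C)   [eliminate →]
≡ ¬¬B ∨ ¬A ∨ C ∨ (A ∧ (¬A → B) ∧ C)   [eliminate →]
≡ ¬¬B ∨ ¬A ∨ C ∨ (A ∧ (¬¬A ∨ B) ∧ C)   [eliminate →]
≡ B ∨ ¬A ∨ C ∨ (A ∧ (¬¬A ∨ B) ∧ C)   [double negation]
≡ B ∨ ¬A ∨ C ∨ (A ∧ (A ∨ B) ∧ C)   [double negation]
≡ B ∨ ¬A ∨ C ∨ (A ∧ A ∧ C) ∨ (A ∧ B ∧ C)   [distribute ∧ over ∨]
≡ B ∨ ¬A ∨ C   [simplify]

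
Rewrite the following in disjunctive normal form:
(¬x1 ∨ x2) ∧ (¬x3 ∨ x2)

(¬x1 ∨ x2) ∧ (¬x3 ∨ x2)
≡ (¬x1 ∧ ¬x3) ∨ (¬x1 ∧ x2) ∨ (x2 ∧ ¬x3) ∨ (x2 ∧ x2)   — distribute ∧ over ∨
≡ (¬x1 ∧ ¬x3) ∨ x2   — simplify

(¬x1 ∧ ¬x3) ∨ x2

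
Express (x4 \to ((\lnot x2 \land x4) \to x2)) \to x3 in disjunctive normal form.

(x4 \to ((\lnot x2 \land x4) \to x2)) \to x3
≡ \lnot (x4 \to ((\lnot x2 \land x4) \to x2)) \lor x3   — eliminate \to
≡ \lnot (\lnot x4 \lor ((\lnot x2 \land x4) \to x2)) \lor x3   — eliminate \to
≡ \lnot (\lnot x4 \lor \lnot (\lnot x2 \land x4) \lor x2) \lor x3   — eliminate \to
≡ (\lnot \lnot x4 \land \lnot \lnot (\lnot x2 \land x4) \land \lnot x2) \lor x3   — De Morgan
≡ (x4 \land \lnot \lnot (\lnot x2 \land x4) \land \lnot x2) \lor x3   — double negation
≡ (x4 \land \lnot x2 \land x4 \land \lnot x2) \lor x3   — double negation
≡ (x4 \land \lnot x2) \lor x3   — simplify

(x4 \land \lnot x2) \lor x3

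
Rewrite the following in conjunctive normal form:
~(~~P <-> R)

~(~~P <-> R)
= ~((~~P -> R) & (R -> ~~P))   — eliminate <->
= ~((~~~P | R) & (R -> ~~P))   — eliminate ->
= ~((~~~P | R) & (~R | ~~P))   — eliminate ->
= ~(~~~P | R) | ~(~R | ~~P)   — De Morgan
= (~~~~P & ~R) | ~(~R | ~~P)   — De Morgan
= (~~P & ~R) | ~(~R | ~~P)   — double negation
= (P & ~R) | ~(~R | ~~P)   — double negation
= (P & ~R) | (~~R & ~~~P)   — De Morgan
= (P & ~R) | (R & ~~~P)   — double negation
= (P & ~R) | (R & ~P)   — double negation
= (P | R) & (P | ~P) & (~R | R) & (~R | ~P)   — distribute | over &
= (P | R) & (~R | ~P)   — simplify

(P | R) & (~R | ~P)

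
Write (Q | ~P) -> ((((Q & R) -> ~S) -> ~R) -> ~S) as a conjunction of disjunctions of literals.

(Q | ~P) -> ((((Q & R) -> ~S) -> ~R) -> ~S)
= ~(Q | ~P) | ((((Q & R) -> ~S) -> ~R) -> ~S)   [eliminate ->]
= ~(Q | ~P) | ~(((Q & R) -> ~S) -> ~R) | ~S   [eliminate ->]
= ~(Q | ~P) | ~(~((Q & R) -> ~S) | ~R) | ~S   [eliminate ->]
= ~(Q | ~P) | ~(~(~(Q & R) | ~S) | ~R) | ~S   [eliminate ->]
= (~Q & ~~P) | ~(~(~(Q & R) | ~S) | ~R) | ~S   [De Morgan]
= (~Q & P) | ~(~(~(Q & R) | ~S) | ~R) | ~S   [double negation]
= (~Q & P) | (~~(~(Q & R) | ~S) & ~~R) | ~S   [De Morgan]
= (~Q & P) | ((~(Q & R) | ~S) & ~~R) | ~S   [double negation]
= (~Q & P) | ((~Q | ~R | ~S) & ~~R) | ~S   [De Morgan]
= (~Q & P) | ((~Q | ~R | ~S) & R) | ~S   [double negation]
= (~Q | ~Q | ~R | ~S | ~S) & (~Q | R | ~S) & (P | ~Q | ~R | ~S | ~S) & (P | R | ~S)   [distribute | over &]
= (~Q | ~R | ~S) & (~Q | R | ~S) & (P | R | ~S)   [simplify]

(~Q | ~R | ~S) & (~Q | R | ~S) & (P | R | ~S)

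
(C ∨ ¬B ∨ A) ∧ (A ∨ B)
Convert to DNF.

(C ∨ ¬B ∨ A) ∧ (A ∨ B)
= (C ∧ A) ∨ (C ∧ B) ∨ (¬B ∧ A) ∨ (¬B ∧ B) ∨ (A ∧ A) ∨ (A ∧ B)
= (C ∧ B) ∨ A

(C ∧ B) ∨ A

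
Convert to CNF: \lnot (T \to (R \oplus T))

T \land (\lnot T \lor R)

\lnot (T \to (R \oplus T))
≡ \lnot (\lnot T \lor (R \oplus T))   — eliminate \to
≡ \lnot (\lnot T \lor ((R \lor T) \land \lnot (R \land T)))   — expand \oplus
≡ \lnot \lnot T \land \lnot ((R \lor T) \land \lnot (R \land T))   — De Morgan
≡ T \land \lnot ((R \lor T) \land \lnot (R \land T))   — double negation
≡ T \land (\lnot (R \lor T) \lor \lnot \lnot (R \land T))   — De Morgan
≡ T \land ((\lnot R \land \lnot T) \lor \lnot \lnot (R \land T))   — De Morgan
≡ T \land ((\lnot R \land \lnot T) \lor (R \land T))   — double negation
≡ T \land (\lnot R \lor R) \land (\lnot R \lor T) \land (\lnot T \lor R) \land (\lnot T \lor T)   — distribute \lor over \land
≡ T \land (\lnot T \lor R)   — simplify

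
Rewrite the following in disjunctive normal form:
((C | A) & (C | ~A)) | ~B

((C | A) & (C | ~A)) | ~B
≡ (C & C) | (C & ~A) | (A & C) | (A & ~A) | ~B   (distribute & over |)
≡ C | ~B   (simplify)

C | ~B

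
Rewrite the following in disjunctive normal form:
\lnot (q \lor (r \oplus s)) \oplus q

\lnot q \land \lnot r \land \lnot s \lor \lnot q \land s \land r \lor q

\lnot (q \lor (r \oplus s)) \oplus q
= \lnot (q \lor (r \oplus s)) \land \lnot q \lor \lnot \lnot (q \lor (r \oplus s)) \land q   (expand \oplus)
= \lnot (q \lor r \land \lnot s \lor \lnot r \land s) \land \lnot q \lor \lnot \lnot (q \lor (r \oplus s)) \land q   (expand \oplus)
= \lnot (q \lor r \land \lnot s \lor \lnot r \land s) \land \lnot q \lor \lnot \lnot (q \lor r \land \lnot s \lor \lnot r \land s) \land q   (expand \oplus)
= \lnot q \land \lnot (r \land \lnot s) \land \lnot (\lnot r \land s) \land \lnot q \lor \lnot \lnot (q \lor r \land \lnot s \lor \lnot r \land s) \land q   (De Morgan)
= \lnot q \land (\lnot r \lor \lnot \lnot s) \land \lnot (\lnot r \land s) \land \lnot q \lor \lnot \lnot (q \lor r \land \lnot s \lor \lnot r \land s) \land q   (De Morgan)
= \lnot q \land (\lnot r \lor s) \land \lnot (\lnot r \land s) \land \lnot q \lor \lnot \lnot (q \lor r \land \lnot s \lor \lnot r \land s) \land q   (double negation)
= \lnot q \land (\lnot r \lor s) \land (\lnot \lnot r \lor \lnot s) \land \lnot q \lor \lnot \lnot (q \lor r \land \lnot s \lor \lnot r \land s) \land q   (De Morgan)
= \lnot q \land (\lnot r \lor s) \land (r \lor \lnot s) \land \lnot q \lor \lnot \lnot (q \lor r \land \lnot s \lor \lnot r \land s) \land q   (double negation)
= \lnot q \land (\lnot r \lor s) \land (r \lor \lnot s) \land \lnot q \lor (q \lor r \land \lnot s \lor \lnot r \land s) \land q   (double negation)
= \lnot q \land \lnot r \land r \land \lnot q \lor \lnot q \land \lnot r \land \lnot s \land \lnot q \lor \lnot q \land s \land r \land \lnot q \lor \lnot q \land s \land \lnot s \land \lnot q \lor q \land q \lor r \land \lnot s \land q \lor \lnot r \land s \land q   (distribute \land over \lor)
= \lnot q \land \lnot r \land \lnot s \lor \lnot q \land s \land r \lor q   (simplify)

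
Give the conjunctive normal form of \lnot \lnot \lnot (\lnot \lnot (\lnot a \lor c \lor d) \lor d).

a \land \lnot c \land \lnot d

\lnot \lnot \lnot (\lnot \lnot (\lnot a \lor c \lor d) \lor d)
⇔ \lnot (\lnot \lnot (\lnot a \lor c \lor d) \lor d)   [double negation]
⇔ \lnot \lnot \lnot (\lnot a \lor c \lor d) \land \lnot d   [De Morgan]
⇔ \lnot (\lnot a \lor c \lor d) \land \lnot d   [double negation]
⇔ \lnot \lnot a \land \lnot c \land \lnot d \land \lnot d   [De Morgan]
⇔ a \land \lnot c \land \lnot d \land \lnot d   [double negation]
⇔ a \land \lnot c \land \lnot d   [simplify]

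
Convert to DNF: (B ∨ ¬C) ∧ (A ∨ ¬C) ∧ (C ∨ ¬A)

(B ∨ ¬C) ∧ (A ∨ ¬C) ∧ (C ∨ ¬A)
⇔ B ∧ A ∧ C ∨ B ∧ A ∧ ¬A ∨ B ∧ ¬C ∧ C ∨ B ∧ ¬C ∧ ¬A ∨ ¬C ∧ A ∧ C ∨ ¬C ∧ A ∧ ¬A ∨ ¬C ∧ ¬C ∧ C ∨ ¬C ∧ ¬C ∧ ¬A   [distribute ∧ over ∨]
⇔ B ∧ A ∧ C ∨ ¬C ∧ ¬A   [simplify]

B ∧ A ∧ C ∨ ¬C ∧ ¬A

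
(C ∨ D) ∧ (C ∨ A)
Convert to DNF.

(C ∨ D) ∧ (C ∨ A)
= (C ∧ C) ∨ (C ∧ A) ∨ (D ∧ C) ∨ (D ∧ A)   [distribute ∧ over ∨]
= C ∨ (D ∧ A)   [simplify]

C ∨ (D ∧ A)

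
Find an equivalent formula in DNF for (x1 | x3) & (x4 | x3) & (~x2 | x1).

(x1 & x4) | (x1 & x3) | (x3 & ~x2)

(x1 | x3) & (x4 | x3) & (~x2 | x1)
≡ (x1 & x4 & ~x2) | (x1 & x4 & x1) | (x1 & x3 & ~x2) | (x1 & x3 & x1) | (x3 & x4 & ~x2) | (x3 & x4 & x1) | (x3 & x3 & ~x2) | (x3 & x3 & x1)   — distribute & over |
≡ (x1 & x4) | (x1 & x3) | (x3 & ~x2)   — simplify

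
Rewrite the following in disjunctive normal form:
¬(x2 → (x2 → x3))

¬(x2 → (x2 → x3))
≡ ¬(¬x2 ∨ (x2 → x3))   [eliminate →]
≡ ¬(¬x2 ∨ ¬x2 ∨ x3)   [eliminate →]
≡ ¬¬x2 ∧ ¬¬x2 ∧ ¬x3   [De Morgan]
≡ x2 ∧ ¬¬x2 ∧ ¬x3   [double negation]
≡ x2 ∧ x2 ∧ ¬x3   [double negation]
≡ x2 ∧ ¬x3   [simplify]

x2 ∧ ¬x3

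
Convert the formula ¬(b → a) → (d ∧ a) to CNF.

¬b ∨ a

¬(b → a) → (d ∧ a)
= ¬¬(b → a) ∨ (d ∧ a)   (eliminate →)
= ¬¬(¬b ∨ a) ∨ (d ∧ a)   (eliminate →)
= ¬b ∨ a ∨ (d ∧ a)   (double negation)
= (¬b ∨ a ∨ d) ∧ (¬b ∨ a ∨ a)   (distribute ∨ over ∧)
= ¬b ∨ a   (simplify)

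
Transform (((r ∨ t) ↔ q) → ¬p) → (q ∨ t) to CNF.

(((r ∨ t) ↔ q) → ¬p) → (q ∨ t)
≡ ¬(((r ∨ t) ↔ q) → ¬p) ∨ q ∨ t   [eliminate →]
≡ ¬(¬((r ∨ t) ↔ q) ∨ ¬p) ∨ q ∨ t   [eliminate →]
≡ ¬(¬(((r ∨ t) → q) ∧ (q → (r ∨ t))) ∨ ¬p) ∨ q ∨ t   [eliminate ↔]
≡ ¬(¬((¬(r ∨ t) ∨ q) ∧ (q → (r ∨ t))) ∨ ¬p) ∨ q ∨ t   [eliminate →]
≡ ¬(¬((¬(r ∨ t) ∨ q) ∧ (¬q ∨ r ∨ t)) ∨ ¬p) ∨ q ∨ t   [eliminate →]
≡ (¬¬((¬(r ∨ t) ∨ q) ∧ (¬q ∨ r ∨ t)) ∧ ¬¬p) ∨ q ∨ t   [De Morgan]
≡ ((¬(r ∨ t) ∨ q) ∧ (¬q ∨ r ∨ t) ∧ ¬¬p) ∨ q ∨ t   [double negation]
≡ (((¬r ∧ ¬t) ∨ q) ∧ (¬q ∨ r ∨ t) ∧ ¬¬p) ∨ q ∨ t   [De Morgan]
≡ (((¬r ∧ ¬t) ∨ q) ∧ (¬q ∨ r ∨ t) ∧ p) ∨ q ∨ t   [double negation]
≡ (¬r ∨ q ∨ q ∨ t) ∧ (¬t ∨ q ∨ q ∨ t) ∧ (¬q ∨ r ∨ t ∨ q ∨ t) ∧ (p ∨ q ∨ t)   [distribute ∨ over ∧]
≡ (¬r ∨ q ∨ t) ∧ (p ∨ q ∨ t)   [simplify]

(¬r ∨ q ∨ t) ∧ (p ∨ q ∨ t)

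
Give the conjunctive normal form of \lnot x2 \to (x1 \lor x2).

x2 \lor x1

\lnot x2 \to (x1 \lor x2)
⇔ \lnot \lnot x2 \lor x1 \lor x2   — eliminate \to
⇔ x2 \lor x1 \lor x2   — double negation
⇔ x2 \lor x1   — simplify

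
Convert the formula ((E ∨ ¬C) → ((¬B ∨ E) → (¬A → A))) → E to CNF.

((E ∨ ¬C) → ((¬B ∨ E) → (¬A → A))) → E
= ¬((E ∨ ¬C) → ((¬B ∨ E) → (¬A → A))) ∨ E
= ¬(¬(E ∨ ¬C) ∨ ((¬B ∨ E) → (¬A → A))) ∨ E
= ¬(¬(E ∨ ¬C) ∨ ¬(¬B ∨ E) ∨ (¬A → A)) ∨ E
= ¬(¬(E ∨ ¬C) ∨ ¬(¬B ∨ E) ∨ ¬¬A ∨ A) ∨ E
= (¬¬(E ∨ ¬C) ∧ ¬¬(¬B ∨ E) ∧ ¬¬¬A ∧ ¬A) ∨ E
= ((E ∨ ¬C) ∧ ¬¬(¬B ∨ E) ∧ ¬¬¬A ∧ ¬A) ∨ E
= ((E ∨ ¬C) ∧ (¬B ∨ E) ∧ ¬¬¬A ∧ ¬A) ∨ E
= ((E ∨ ¬C) ∧ (¬B ∨ E) ∧ ¬A ∧ ¬A) ∨ E
= (E ∨ ¬C ∨ E) ∧ (¬B ∨ E ∨ E) ∧ (¬A ∨ E) ∧ (¬A ∨ E)
= (E ∨ ¬C) ∧ (¬B ∨ E) ∧ (¬A ∨ E)

(E ∨ ¬C) ∧ (¬B ∨ E) ∧ (¬A ∨ E)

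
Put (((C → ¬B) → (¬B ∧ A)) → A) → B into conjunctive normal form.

(B ∨ A) ∧ (¬A ∨ B)

(((C → ¬B) → (¬B ∧ A)) → A) → B
≡ ¬(((C → ¬B) → (¬B ∧ A)) → A) ∨ B
≡ ¬(¬((C → ¬B) → (¬B ∧ A)) ∨ A) ∨ B
≡ ¬(¬(¬(C → ¬B) ∨ (¬B ∧ A)) ∨ A) ∨ B
≡ ¬(¬(¬(¬C ∨ ¬B) ∨ (¬B ∧ A)) ∨ A) ∨ B
≡ (¬¬(¬(¬C ∨ ¬B) ∨ (¬B ∧ A)) ∧ ¬A) ∨ B
≡ ((¬(¬C ∨ ¬B) ∨ (¬B ∧ A)) ∧ ¬A) ∨ B
≡ (((¬¬C ∧ ¬¬B) ∨ (¬B ∧ A)) ∧ ¬A) ∨ B
≡ (((C ∧ ¬¬B) ∨ (¬B ∧ A)) ∧ ¬A) ∨ B
≡ (((C ∧ B) ∨ (¬B ∧ A)) ∧ ¬A) ∨ B
≡ (C ∨ ¬B ∨ B) ∧ (C ∨ A ∨ B) ∧ (B ∨ ¬B ∨ B) ∧ (B ∨ A ∨ B) ∧ (¬A ∨ B)
≡ (B ∨ A) ∧ (¬A ∨ B)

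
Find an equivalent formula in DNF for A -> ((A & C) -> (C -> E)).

A -> ((A & C) -> (C -> E))
⇔ ~A | ((A & C) -> (C -> E))   — eliminate ->
⇔ ~A | ~(A & C) | (C -> E)   — eliminate ->
⇔ ~A | ~(A & C) | ~C | E   — eliminate ->
⇔ ~A | ~A | ~C | ~C | E   — De Morgan
⇔ ~A | ~C | E   — simplify

~A | ~C | E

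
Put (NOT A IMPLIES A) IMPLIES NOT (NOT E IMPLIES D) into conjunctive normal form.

(NOT A IMPLIES A) IMPLIES NOT (NOT E IMPLIES D)
= NOT (NOT A IMPLIES A) OR NOT (NOT E IMPLIES D)   — eliminate IMPLIES
= NOT (NOT NOT A OR A) OR NOT (NOT E IMPLIES D)   — eliminate IMPLIES
= NOT (NOT NOT A OR A) OR NOT (NOT NOT E OR D)   — eliminate IMPLIES
= (NOT NOT NOT A AND NOT A) OR NOT (NOT NOT E OR D)   — De Morgan
= (NOT A AND NOT A) OR NOT (NOT NOT E OR D)   — double negation
= (NOT A AND NOT A) OR (NOT NOT NOT E AND NOT D)   — De Morgan
= (NOT A AND NOT A) OR (NOT E AND NOT D)   — double negation
= (NOT A OR NOT E) AND (NOT A OR NOT D) AND (NOT A OR NOT E) AND (NOT A OR NOT D)   — distribute OR over AND
= (NOT A OR NOT E) AND (NOT A OR NOT D)   — simplify

(NOT A OR NOT E) AND (NOT A OR NOT D)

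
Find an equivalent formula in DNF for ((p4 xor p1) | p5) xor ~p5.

p5 | (~p4 & ~p1 & ~p5) | (p1 & p4 & ~p5)

((p4 xor p1) | p5) xor ~p5
≡ (((p4 xor p1) | p5) & ~~p5) | (~((p4 xor p1) | p5) & ~p5)
≡ (((p4 & ~p1) | (~p4 & p1) | p5) & ~~p5) | (~((p4 xor p1) | p5) & ~p5)
≡ (((p4 & ~p1) | (~p4 & p1) | p5) & ~~p5) | (~((p4 & ~p1) | (~p4 & p1) | p5) & ~p5)
≡ (((p4 & ~p1) | (~p4 & p1) | p5) & p5) | (~((p4 & ~p1) | (~p4 & p1) | p5) & ~p5)
≡ (((p4 & ~p1) | (~p4 & p1) | p5) & p5) | (~(p4 & ~p1) & ~(~p4 & p1) & ~p5 & ~p5)
≡ (((p4 & ~p1) | (~p4 & p1) | p5) & p5) | ((~p4 | ~~p1) & ~(~p4 & p1) & ~p5 & ~p5)
≡ (((p4 & ~p1) | (~p4 & p1) | p5) & p5) | ((~p4 | p1) & ~(~p4 & p1) & ~p5 & ~p5)
≡ (((p4 & ~p1) | (~p4 & p1) | p5) & p5) | ((~p4 | p1) & (~~p4 | ~p1) & ~p5 & ~p5)
≡ (((p4 & ~p1) | (~p4 & p1) | p5) & p5) | ((~p4 | p1) & (p4 | ~p1) & ~p5 & ~p5)
≡ (p4 & ~p1 & p5) | (~p4 & p1 & p5) | (p5 & p5) | (~p4 & p4 & ~p5 & ~p5) | (~p4 & ~p1 & ~p5 & ~p5) | (p1 & p4 & ~p5 & ~p5) | (p1 & ~p1 & ~p5 & ~p5)
≡ p5 | (~p4 & ~p1 & ~p5) | (p1 & p4 & ~p5)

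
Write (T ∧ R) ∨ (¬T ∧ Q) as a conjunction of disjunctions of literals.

(T ∧ R) ∨ (¬T ∧ Q)
= (T ∨ ¬T) ∧ (T ∨ Q) ∧ (R ∨ ¬T) ∧ (R ∨ Q)   [distribute ∨ over ∧]
= (T ∨ Q) ∧ (R ∨ ¬T) ∧ (R ∨ Q)   [simplify]

(T ∨ Q) ∧ (R ∨ ¬T) ∧ (R ∨ Q)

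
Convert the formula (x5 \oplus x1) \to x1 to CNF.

(x5 \oplus x1) \to x1
≡ \lnot (x5 \oplus x1) \lor x1   [eliminate \to]
≡ \lnot ((x5 \lor x1) \land \lnot (x5 \land x1)) \lor x1   [expand \oplus]
≡ \lnot (x5 \lor x1) \lor \lnot \lnot (x5 \land x1) \lor x1   [De Morgan]
≡ (\lnot x5 \land \lnot x1) \lor \lnot \lnot (x5 \land x1) \lor x1   [De Morgan]
≡ (\lnot x5 \land \lnot x1) \lor (x5 \land x1) \lor x1   [double negation]
≡ (\lnot x5 \lor x5 \lor x1) \land (\lnot x5 \lor x1 \lor x1) \land (\lnot x1 \lor x5 \lor x1) \land (\lnot x1 \lor x1 \lor x1)   [distribute \lor over \land]
≡ \lnot x5 \lor x1   [simplify]

\lnot x5 \lor x1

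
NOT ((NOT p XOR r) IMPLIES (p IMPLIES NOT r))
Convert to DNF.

NOT ((NOT p XOR r) IMPLIES (p IMPLIES NOT r))
⇔ NOT (NOT (NOT p XOR r) OR (p IMPLIES NOT r))   (eliminate IMPLIES)
⇔ NOT (NOT ((NOT p AND NOT r) OR (NOT NOT p AND r)) OR (p IMPLIES NOT r))   (expand XOR)
⇔ NOT (NOT ((NOT p AND NOT r) OR (NOT NOT p AND r)) OR NOT p OR NOT r)   (eliminate IMPLIES)
⇔ NOT NOT ((NOT p AND NOT r) OR (NOT NOT p AND r)) AND NOT NOT p AND NOT NOT r   (De Morgan)
⇔ ((NOT p AND NOT r) OR (NOT NOT p AND r)) AND NOT NOT p AND NOT NOT r   (double negation)
⇔ ((NOT p AND NOT r) OR (p AND r)) AND NOT NOT p AND NOT NOT r   (double negation)
⇔ ((NOT p AND NOT r) OR (p AND r)) AND p AND NOT NOT r   (double negation)
⇔ ((NOT p AND NOT r) OR (p AND r)) AND p AND r   (double negation)
⇔ (NOT p AND NOT r AND p AND r) OR (p AND r AND p AND r)   (distribute AND over OR)
⇔ p AND r   (simplify)

p AND r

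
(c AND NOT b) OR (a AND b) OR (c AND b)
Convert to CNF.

(c AND NOT b) OR (a AND b) OR (c AND b)
≡ (c OR a OR c) AND (c OR a OR b) AND (c OR b OR c) AND (c OR b OR b) AND (NOT b OR a OR c) AND (NOT b OR a OR b) AND (NOT b OR b OR c) AND (NOT b OR b OR b)   [distribute OR over AND]
≡ (c OR a) AND (c OR b)   [simplify]

(c OR a) AND (c OR b)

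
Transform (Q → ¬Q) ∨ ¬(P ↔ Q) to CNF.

¬Q ∨ ¬P

(Q → ¬Q) ∨ ¬(P ↔ Q)
⇔ ¬Q ∨ ¬Q ∨ ¬(P ↔ Q)   (eliminate →)
⇔ ¬Q ∨ ¬Q ∨ ¬((P → Q) ∧ (Q → P))   (eliminate ↔)
⇔ ¬Q ∨ ¬Q ∨ ¬((¬P ∨ Q) ∧ (Q → P))   (eliminate →)
⇔ ¬Q ∨ ¬Q ∨ ¬((¬P ∨ Q) ∧ (¬Q ∨ P))   (eliminate →)
⇔ ¬Q ∨ ¬Q ∨ ¬(¬P ∨ Q) ∨ ¬(¬Q ∨ P)   (De Morgan)
⇔ ¬Q ∨ ¬Q ∨ (¬¬P ∧ ¬Q) ∨ ¬(¬Q ∨ P)   (De Morgan)
⇔ ¬Q ∨ ¬Q ∨ (P ∧ ¬Q) ∨ ¬(¬Q ∨ P)   (double negation)
⇔ ¬Q ∨ ¬Q ∨ (P ∧ ¬Q) ∨ (¬¬Q ∧ ¬P)   (De Morgan)
⇔ ¬Q ∨ ¬Q ∨ (P ∧ ¬Q) ∨ (Q ∧ ¬P)   (double negation)
⇔ (¬Q ∨ ¬Q ∨ P ∨ Q) ∧ (¬Q ∨ ¬Q ∨ P ∨ ¬P) ∧ (¬Q ∨ ¬Q ∨ ¬Q ∨ Q) ∧ (¬Q ∨ ¬Q ∨ ¬Q ∨ ¬P)   (distribute ∨ over ∧)
⇔ ¬Q ∨ ¬P   (simplify)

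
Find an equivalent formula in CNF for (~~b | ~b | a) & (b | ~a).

(~~b | ~b | a) & (b | ~a)
≡ (b | ~b | a) & (b | ~a)   [double negation]
≡ b | ~a   [simplify]

b | ~a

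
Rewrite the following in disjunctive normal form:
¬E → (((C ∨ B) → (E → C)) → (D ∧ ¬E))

E ∨ (D ∧ ¬E)

¬E → (((C ∨ B) → (E → C)) → (D ∧ ¬E))
= ¬¬E ∨ (((C ∨ B) → (E → C)) → (D ∧ ¬E))   [eliminate →]
= ¬¬E ∨ ¬((C ∨ B) → (E → C)) ∨ (D ∧ ¬E)   [eliminate →]
= ¬¬E ∨ ¬(¬(C ∨ B) ∨ (E → C)) ∨ (D ∧ ¬E)   [eliminate →]
= ¬¬E ∨ ¬(¬(C ∨ B) ∨ ¬E ∨ C) ∨ (D ∧ ¬E)   [eliminate →]
= E ∨ ¬(¬(C ∨ B) ∨ ¬E ∨ C) ∨ (D ∧ ¬E)   [double negation]
= E ∨ (¬¬(C ∨ B) ∧ ¬¬E ∧ ¬C) ∨ (D ∧ ¬E)   [De Morgan]
= E ∨ ((C ∨ B) ∧ ¬¬E ∧ ¬C) ∨ (D ∧ ¬E)   [double negation]
= E ∨ ((C ∨ B) ∧ E ∧ ¬C) ∨ (D ∧ ¬E)   [double negation]
= E ∨ (C ∧ E ∧ ¬C) ∨ (B ∧ E ∧ ¬C) ∨ (D ∧ ¬E)   [distribute ∧ over ∨]
= E ∨ (D ∧ ¬E)   [simplify]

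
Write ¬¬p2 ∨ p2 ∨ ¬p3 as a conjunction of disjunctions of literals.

¬¬p2 ∨ p2 ∨ ¬p3
⇔ p2 ∨ p2 ∨ ¬p3   (double negation)
⇔ p2 ∨ ¬p3   (simplify)

p2 ∨ ¬p3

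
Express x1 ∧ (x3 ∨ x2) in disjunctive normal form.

x1 ∧ (x3 ∨ x2)
≡ (x1 ∧ x3) ∨ (x1 ∧ x2)   [distribute ∧ over ∨]

(x1 ∧ x3) ∨ (x1 ∧ x2)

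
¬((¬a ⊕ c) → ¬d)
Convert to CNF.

¬((¬a ⊕ c) → ¬d)
= ¬(¬(¬a ⊕ c) ∨ ¬d)   [eliminate →]
= ¬(¬((¬a ∨ c) ∧ ¬(¬a ∧ c)) ∨ ¬d)   [expand ⊕]
= ¬¬((¬a ∨ c) ∧ ¬(¬a ∧ c)) ∧ ¬¬d   [De Morgan]
= (¬a ∨ c) ∧ ¬(¬a ∧ c) ∧ ¬¬d   [double negation]
= (¬a ∨ c) ∧ (¬¬a ∨ ¬c) ∧ ¬¬d   [De Morgan]
= (¬a ∨ c) ∧ (a ∨ ¬c) ∧ ¬¬d   [double negation]
= (¬a ∨ c) ∧ (a ∨ ¬c) ∧ d   [double negation]

(¬a ∨ c) ∧ (a ∨ ¬c) ∧ d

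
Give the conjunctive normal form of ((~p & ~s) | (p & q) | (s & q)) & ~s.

(~p | q) & ~s

((~p & ~s) | (p & q) | (s & q)) & ~s
≡ (~p | p | s) & (~p | p | q) & (~p | q | s) & (~p | q | q) & (~s | p | s) & (~s | p | q) & (~s | q | s) & (~s | q | q) & ~s   (distribute | over &)
≡ (~p | q) & ~s   (simplify)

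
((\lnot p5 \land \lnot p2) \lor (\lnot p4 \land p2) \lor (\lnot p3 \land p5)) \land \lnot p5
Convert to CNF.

((\lnot p5 \land \lnot p2) \lor (\lnot p4 \land p2) \lor (\lnot p3 \land p5)) \land \lnot p5
≡ (\lnot p5 \lor \lnot p4 \lor \lnot p3) \land (\lnot p5 \lor \lnot p4 \lor p5) \land (\lnot p5 \lor p2 \lor \lnot p3) \land (\lnot p5 \lor p2 \lor p5) \land (\lnot p2 \lor \lnot p4 \lor \lnot p3) \land (\lnot p2 \lor \lnot p4 \lor p5) \land (\lnot p2 \lor p2 \lor \lnot p3) \land (\lnot p2 \lor p2 \lor p5) \land \lnot p5   (distribute \lor over \land)
≡ (\lnot p2 \lor \lnot p4 \lor \lnot p3) \land (\lnot p2 \lor \lnot p4 \lor p5) \land \lnot p5   (simplify)

(\lnot p2 \lor \lnot p4 \lor \lnot p3) \land (\lnot p2 \lor \lnot p4 \lor p5) \land \lnot p5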